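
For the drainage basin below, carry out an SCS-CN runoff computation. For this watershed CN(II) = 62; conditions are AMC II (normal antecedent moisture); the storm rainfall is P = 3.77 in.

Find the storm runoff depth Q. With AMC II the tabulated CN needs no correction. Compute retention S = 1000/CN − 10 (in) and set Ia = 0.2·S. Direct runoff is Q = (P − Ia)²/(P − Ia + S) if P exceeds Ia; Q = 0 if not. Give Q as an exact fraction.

CN(II) = 62; AMC II needs no correction.
Retention S: 1000/CN − 10 with CN=62.000 → S = 190/31 ≈ 6.129 in
Ia = 0.2·(190/31) = 38/31 in ≈ 1.226 in
Since P=3.770 > Ia=1.226: effective rainfall P−Ia = 7887/3100 in
Q: (7887/3100)² ÷ (26887/3100) = 62204769/83349700 in (≈ 0.746 in)

Q = 62204769/83349700 in ≈ 0.746 in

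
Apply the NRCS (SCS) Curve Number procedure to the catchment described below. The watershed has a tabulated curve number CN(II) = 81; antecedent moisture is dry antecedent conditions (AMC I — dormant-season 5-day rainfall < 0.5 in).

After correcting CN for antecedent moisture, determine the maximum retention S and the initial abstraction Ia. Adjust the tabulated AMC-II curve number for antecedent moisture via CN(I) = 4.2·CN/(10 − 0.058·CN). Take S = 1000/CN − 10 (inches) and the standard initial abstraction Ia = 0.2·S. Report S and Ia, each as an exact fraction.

Adjust CN=81 to AMC I: 4.2·81/(10 − 0.058·81) → (1701/5) ÷ (2651/500) = 170100/2651 ≈ 64.164
Max retention: S = 1000/(170100/2651) − 10 = 9500/1701 in (≈ 5.585 in)
Ia = 0.2S: 0.2·5.585 = 1.117 in (exactly 1900/1701)

S = 9500/1701 in ≈ 5.585 in; Ia = 1900/1701 in ≈ 1.117 in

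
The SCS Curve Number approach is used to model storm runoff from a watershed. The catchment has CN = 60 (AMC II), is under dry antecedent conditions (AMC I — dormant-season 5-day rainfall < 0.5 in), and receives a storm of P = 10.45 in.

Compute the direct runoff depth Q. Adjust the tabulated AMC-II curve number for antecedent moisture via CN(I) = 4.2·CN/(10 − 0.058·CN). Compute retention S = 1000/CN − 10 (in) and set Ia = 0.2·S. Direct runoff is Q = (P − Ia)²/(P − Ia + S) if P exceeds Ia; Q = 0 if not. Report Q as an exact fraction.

Q = 84033889/36750420 in ≈ 2.287 in

CN(I) from CN(II)=60: (4.2·60)/(10 − 0.058·60) = 6300/163 ≈ 38.650
Retention S: 1000/CN − 10 with CN=38.650 → S = 1000/63 ≈ 15.873 in
Ia = 0.2·(1000/63) = 200/63 in ≈ 3.175 in
Excess rainfall: 10.450 − 3.175 = 7.275 in; P > Ia so Q > 0
Q: (9167/1260)² ÷ (29167/1260) = 84033889/36750420 in (≈ 2.287 in)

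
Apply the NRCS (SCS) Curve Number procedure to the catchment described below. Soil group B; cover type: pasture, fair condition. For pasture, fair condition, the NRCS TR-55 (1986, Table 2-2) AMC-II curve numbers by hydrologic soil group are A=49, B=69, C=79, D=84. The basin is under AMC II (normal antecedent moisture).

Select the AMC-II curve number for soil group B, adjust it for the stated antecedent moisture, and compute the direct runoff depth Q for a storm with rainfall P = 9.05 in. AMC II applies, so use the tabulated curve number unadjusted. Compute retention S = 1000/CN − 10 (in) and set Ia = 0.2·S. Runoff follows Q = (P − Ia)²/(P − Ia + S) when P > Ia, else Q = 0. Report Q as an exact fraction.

NRCS table: pasture, fair condition, soil group B → CN(II) = 69
AMC II — tabulated CN = 69 applies directly.
Max retention: S = 1000/69 − 10 = 310/69 in (≈ 4.493 in)
Ia = 0.2·(310/69) = 62/69 in ≈ 0.899 in
P − Ia = 9.050 − 0.899 = 11249/1380 ≈ 8.151 in (> 0, runoff occurs)
Q: (11249/1380)² ÷ (17449/1380) = 126540001/24079620 in (≈ 5.255 in)

Q = 126540001/24079620 in ≈ 5.255 in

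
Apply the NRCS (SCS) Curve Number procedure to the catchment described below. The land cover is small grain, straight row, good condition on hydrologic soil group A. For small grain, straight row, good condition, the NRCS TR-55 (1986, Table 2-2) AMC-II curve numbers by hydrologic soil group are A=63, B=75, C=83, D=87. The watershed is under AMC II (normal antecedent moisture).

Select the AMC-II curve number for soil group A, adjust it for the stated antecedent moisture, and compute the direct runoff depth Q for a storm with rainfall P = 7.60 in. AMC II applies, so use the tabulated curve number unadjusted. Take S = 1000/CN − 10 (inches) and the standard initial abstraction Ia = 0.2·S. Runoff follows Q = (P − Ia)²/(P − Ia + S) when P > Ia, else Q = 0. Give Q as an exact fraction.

NRCS table: small grain, straight row, good condition, soil group A → CN(II) = 63
AMC II — tabulated CN = 63 applies directly.
S = 1000/63 − 10 = 370/63 in ≈ 5.873 in
Ia = 0.2·(370/63) = 74/63 in ≈ 1.175 in
Since P=7.600 > Ia=1.175: effective rainfall P−Ia = 2024/315 in
Q: (2024/315)² ÷ (3874/315) = 2048288/610155 in (≈ 3.357 in)

Q = 2048288/610155 in ≈ 3.357 in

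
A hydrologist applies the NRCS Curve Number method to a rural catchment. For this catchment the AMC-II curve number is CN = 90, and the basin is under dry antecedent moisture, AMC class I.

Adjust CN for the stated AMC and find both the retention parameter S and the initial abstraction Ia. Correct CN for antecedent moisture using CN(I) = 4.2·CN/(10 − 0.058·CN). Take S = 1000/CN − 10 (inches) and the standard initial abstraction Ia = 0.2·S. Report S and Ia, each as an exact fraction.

S = 500/189 in ≈ 2.646 in; Ia = 100/189 in ≈ 0.529 in

Dry (AMC I): CN(I) = 4.2·90/(10 − 0.058·90) = 378/(239/50) = 18900/239 ≈ 79.079
Max retention: S = 1000/(18900/239) − 10 = 500/189 in (≈ 2.646 in)
Ia = 0.2·(500/189) = 100/189 in ≈ 0.529 in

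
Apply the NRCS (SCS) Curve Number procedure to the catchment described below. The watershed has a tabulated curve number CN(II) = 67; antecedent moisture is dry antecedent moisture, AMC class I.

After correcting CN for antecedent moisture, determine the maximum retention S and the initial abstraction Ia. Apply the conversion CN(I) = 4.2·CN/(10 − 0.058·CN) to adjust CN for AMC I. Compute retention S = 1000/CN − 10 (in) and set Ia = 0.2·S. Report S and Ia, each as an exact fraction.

CN(I) from CN(II)=67: (4.2·67)/(10 − 0.058·67) = 46900/1019 ≈ 46.026
S = 1000/(46900/1019) − 10 = 5500/469 in ≈ 11.727 in
Ia = 0.2·(5500/469) = 1100/469 in ≈ 2.345 in

S = 5500/469 in ≈ 11.727 in; Ia = 1100/469 in ≈ 2.345 in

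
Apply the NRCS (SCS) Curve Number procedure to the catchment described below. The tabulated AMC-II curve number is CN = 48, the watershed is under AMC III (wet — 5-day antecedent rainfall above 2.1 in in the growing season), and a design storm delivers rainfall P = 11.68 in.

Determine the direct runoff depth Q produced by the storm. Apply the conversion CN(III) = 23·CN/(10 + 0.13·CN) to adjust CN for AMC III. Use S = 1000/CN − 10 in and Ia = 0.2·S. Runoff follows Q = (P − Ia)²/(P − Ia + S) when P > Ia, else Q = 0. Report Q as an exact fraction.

CN(III) from CN(II)=48: (23·48)/(10 + 0.13·48) = 13800/203 ≈ 67.980
Retention S: 1000/CN − 10 with CN=67.980 → S = 325/69 ≈ 4.710 in
Ia = 0.2·(325/69) = 65/69 in ≈ 0.942 in
Since P=11.680 > Ia=0.942: effective rainfall P−Ia = 18523/1725 in
Runoff Q = (P−Ia)²/(P−Ia+S) = (10.738)²/(10.738+4.710) = 343101529/45967800 ≈ 7.464 in

Q = 343101529/45967800 in ≈ 7.464 in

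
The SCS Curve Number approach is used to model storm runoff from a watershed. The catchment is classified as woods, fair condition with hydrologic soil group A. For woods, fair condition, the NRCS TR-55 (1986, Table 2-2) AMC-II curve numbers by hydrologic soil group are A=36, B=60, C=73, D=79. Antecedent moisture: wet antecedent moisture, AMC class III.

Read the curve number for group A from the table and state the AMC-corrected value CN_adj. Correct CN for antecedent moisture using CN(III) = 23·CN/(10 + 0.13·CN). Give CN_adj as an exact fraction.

CN_adj = 20700/367 ≈ 56.403

NRCS table: woods, fair condition, soil group A → CN(II) = 36
Wet (AMC III): CN(III) = 23·36/(10 + 0.13·36) = 828/(367/25) = 20700/367 ≈ 56.403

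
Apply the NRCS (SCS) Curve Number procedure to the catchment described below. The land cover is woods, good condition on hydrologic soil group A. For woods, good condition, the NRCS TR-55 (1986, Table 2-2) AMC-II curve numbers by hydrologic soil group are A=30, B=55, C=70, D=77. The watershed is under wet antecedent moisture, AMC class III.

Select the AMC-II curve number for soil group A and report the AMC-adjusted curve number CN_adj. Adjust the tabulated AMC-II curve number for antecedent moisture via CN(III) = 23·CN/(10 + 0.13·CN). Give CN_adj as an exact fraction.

CN_adj = 6900/139 ≈ 49.640

NRCS table: woods, good condition, soil group A → CN(II) = 30
Adjust CN=30 to AMC III: 23·30/(10 + 0.13·30) → 690 ÷ (139/10) = 6900/139 ≈ 49.640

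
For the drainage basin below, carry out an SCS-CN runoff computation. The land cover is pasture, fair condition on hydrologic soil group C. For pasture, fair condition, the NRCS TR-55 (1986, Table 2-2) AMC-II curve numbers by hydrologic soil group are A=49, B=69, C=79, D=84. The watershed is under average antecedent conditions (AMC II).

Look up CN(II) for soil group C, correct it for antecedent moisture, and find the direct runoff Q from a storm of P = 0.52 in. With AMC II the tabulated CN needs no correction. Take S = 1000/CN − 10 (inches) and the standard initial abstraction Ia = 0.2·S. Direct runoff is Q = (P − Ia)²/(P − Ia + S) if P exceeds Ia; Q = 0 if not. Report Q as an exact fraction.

NRCS table: pasture, fair condition, soil group C → CN(II) = 79
CN(II) = 79; AMC II needs no correction.
S = 1000/79 − 10 = 210/79 in ≈ 2.658 in
Ia = 0.2·(210/79) = 42/79 in ≈ 0.532 in
P = 0.520 ≤ Ia = 0.532 in: entire storm abstracted, Q = 0.

Q = 0 in ≈ 0.000 in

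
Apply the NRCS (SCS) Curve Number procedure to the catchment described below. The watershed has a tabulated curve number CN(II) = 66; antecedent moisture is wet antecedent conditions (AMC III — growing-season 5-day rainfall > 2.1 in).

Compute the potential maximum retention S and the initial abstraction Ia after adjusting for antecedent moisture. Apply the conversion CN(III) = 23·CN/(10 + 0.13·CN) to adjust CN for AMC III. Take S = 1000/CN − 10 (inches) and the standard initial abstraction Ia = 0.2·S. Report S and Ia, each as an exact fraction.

S = 1700/759 in ≈ 2.240 in; Ia = 340/759 in ≈ 0.448 in

Wet (AMC III): CN(III) = 23·66/(10 + 0.13·66) = 1518/(929/50) = 75900/929 ≈ 81.701
Max retention: S = 1000/(75900/929) − 10 = 1700/759 in (≈ 2.240 in)
Ia = 0.2·(1700/759) = 340/759 in ≈ 0.448 in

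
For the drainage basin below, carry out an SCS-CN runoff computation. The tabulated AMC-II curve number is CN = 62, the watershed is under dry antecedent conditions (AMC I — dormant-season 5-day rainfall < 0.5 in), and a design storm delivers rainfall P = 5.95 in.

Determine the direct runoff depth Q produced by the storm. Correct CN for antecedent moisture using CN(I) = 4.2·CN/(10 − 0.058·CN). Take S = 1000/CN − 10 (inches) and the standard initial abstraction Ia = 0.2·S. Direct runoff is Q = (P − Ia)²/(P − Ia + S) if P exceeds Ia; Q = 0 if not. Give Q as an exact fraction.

Dry (AMC I): CN(I) = 4.2·62/(10 − 0.058·62) = (1302/5)/(1601/250) = 65100/1601 ≈ 40.662
S = 1000/(65100/1601) − 10 = 9500/651 in ≈ 14.593 in
Ia = 0.2S: 0.2·14.593 = 2.919 in (exactly 1900/651)
P − Ia = 5.950 − 2.919 = 39469/13020 ≈ 3.031 in (> 0, runoff occurs)
Runoff Q = (P−Ia)²/(P−Ia+S) = (3.031)²/(3.031+14.593) = 1557801961/2987686380 ≈ 0.521 in

Q = 1557801961/2987686380 in ≈ 0.521 in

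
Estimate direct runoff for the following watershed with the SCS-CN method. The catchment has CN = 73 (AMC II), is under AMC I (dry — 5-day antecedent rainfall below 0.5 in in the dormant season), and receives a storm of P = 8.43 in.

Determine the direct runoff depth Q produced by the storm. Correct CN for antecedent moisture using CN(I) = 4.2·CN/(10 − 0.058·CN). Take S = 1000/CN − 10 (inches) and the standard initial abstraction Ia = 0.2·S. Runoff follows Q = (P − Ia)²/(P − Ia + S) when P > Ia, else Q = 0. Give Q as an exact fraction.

CN(I) from CN(II)=73: (4.2·73)/(10 − 0.058·73) = 51100/961 ≈ 53.174
S = 1000/(51100/961) − 10 = 4500/511 in ≈ 8.806 in
Ia = 0.2S: 0.2·8.806 = 1.761 in (exactly 900/511)
P − Ia = 8.430 − 1.761 = 340773/51100 ≈ 6.669 in (> 0, runoff occurs)
Runoff Q = (P−Ia)²/(P−Ia+S) = (6.669)²/(6.669+8.806) = 38708745843/13469500100 ≈ 2.874 in

Q = 38708745843/13469500100 in ≈ 2.874 in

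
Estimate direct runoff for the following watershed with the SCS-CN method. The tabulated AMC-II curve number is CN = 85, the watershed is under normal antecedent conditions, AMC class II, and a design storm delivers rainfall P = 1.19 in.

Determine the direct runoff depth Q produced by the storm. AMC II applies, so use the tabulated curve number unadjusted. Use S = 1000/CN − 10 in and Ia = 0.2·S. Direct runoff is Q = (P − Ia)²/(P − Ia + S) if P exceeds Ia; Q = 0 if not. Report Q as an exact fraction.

Average conditions: CN = 85 (no AMC adjustment).
S = 1000/85 − 10 = 30/17 in ≈ 1.765 in
Ia = 0.2S: 0.2·1.765 = 0.353 in (exactly 6/17)
Excess rainfall: 1.190 − 0.353 = 0.837 in; P > Ia so Q > 0
Runoff Q = (P−Ia)²/(P−Ia+S) = (0.837)²/(0.837+1.765) = 2024929/7519100 ≈ 0.269 in

Q = 2024929/7519100 in ≈ 0.269 in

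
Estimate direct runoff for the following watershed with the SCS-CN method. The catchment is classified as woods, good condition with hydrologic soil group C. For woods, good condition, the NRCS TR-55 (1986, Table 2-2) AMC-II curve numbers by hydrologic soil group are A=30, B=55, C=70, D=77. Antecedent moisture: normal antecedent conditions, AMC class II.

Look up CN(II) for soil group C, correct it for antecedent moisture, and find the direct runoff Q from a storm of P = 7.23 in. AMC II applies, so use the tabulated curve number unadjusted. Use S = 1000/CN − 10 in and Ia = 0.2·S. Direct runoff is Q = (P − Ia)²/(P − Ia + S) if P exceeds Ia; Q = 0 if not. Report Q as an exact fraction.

NRCS table: woods, good condition, soil group C → CN(II) = 70
Average conditions: CN = 70 (no AMC adjustment).
Max retention: S = 1000/70 − 10 = 30/7 in (≈ 4.286 in)
Ia = 0.2·(30/7) = 6/7 in ≈ 0.857 in
P − Ia = 7.230 − 0.857 = 4461/700 ≈ 6.373 in (> 0, runoff occurs)
Q: (4461/700)² ÷ (7461/700) = 2211169/580300 in (≈ 3.810 in)

Q = 2211169/580300 in ≈ 3.810 in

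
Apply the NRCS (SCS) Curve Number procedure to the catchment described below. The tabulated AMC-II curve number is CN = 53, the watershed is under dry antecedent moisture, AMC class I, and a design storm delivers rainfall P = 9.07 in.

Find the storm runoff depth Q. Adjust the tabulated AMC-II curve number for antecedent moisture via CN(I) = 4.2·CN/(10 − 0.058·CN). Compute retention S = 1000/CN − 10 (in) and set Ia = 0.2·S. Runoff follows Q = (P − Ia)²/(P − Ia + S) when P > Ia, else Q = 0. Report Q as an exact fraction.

CN(I) from CN(II)=53: (4.2·53)/(10 − 0.058·53) = 111300/3463 ≈ 32.140
Retention S: 1000/CN − 10 with CN=32.140 → S = 23500/1113 ≈ 21.114 in
Ia = 0.2·(23500/1113) = 4700/1113 in ≈ 4.223 in
Excess rainfall: 9.070 − 4.223 = 4.847 in; P > Ia so Q > 0
Q = (539491/111300)²/((539491/111300) + 23500/1113) = (291050539081/12387690000)/(2889491/111300) = 291050539081/321600348300 in ≈ 0.905 in

Q = 291050539081/321600348300 in ≈ 0.905 in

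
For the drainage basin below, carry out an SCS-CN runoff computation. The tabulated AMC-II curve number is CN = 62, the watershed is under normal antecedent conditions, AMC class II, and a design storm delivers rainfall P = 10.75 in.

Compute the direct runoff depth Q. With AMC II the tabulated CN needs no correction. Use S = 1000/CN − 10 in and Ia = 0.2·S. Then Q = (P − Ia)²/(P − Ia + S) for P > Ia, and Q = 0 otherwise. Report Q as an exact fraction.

Q = 1394761/240684 in ≈ 5.795 in

Average conditions: CN = 62 (no AMC adjustment).
S = 1000/62 − 10 = 190/31 in ≈ 6.129 in
Ia = 0.2·(190/31) = 38/31 in ≈ 1.226 in
Excess rainfall: 10.750 − 1.226 = 9.524 in; P > Ia so Q > 0
Q: (1181/124)² ÷ (1941/124) = 1394761/240684 in (≈ 5.795 in)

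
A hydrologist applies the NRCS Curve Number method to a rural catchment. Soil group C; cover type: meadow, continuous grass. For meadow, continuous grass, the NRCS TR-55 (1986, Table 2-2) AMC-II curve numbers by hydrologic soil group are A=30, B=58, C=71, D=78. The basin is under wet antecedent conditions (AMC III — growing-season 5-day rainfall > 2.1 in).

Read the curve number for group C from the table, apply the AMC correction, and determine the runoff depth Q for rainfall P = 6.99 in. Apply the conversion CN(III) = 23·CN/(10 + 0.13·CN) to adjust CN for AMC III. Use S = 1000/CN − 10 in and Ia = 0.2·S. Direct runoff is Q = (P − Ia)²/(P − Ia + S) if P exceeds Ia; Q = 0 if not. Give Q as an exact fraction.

NRCS table: meadow, continuous grass, soil group C → CN(II) = 71
Wet (AMC III): CN(III) = 23·71/(10 + 0.13·71) = 1633/(1923/100) = 163300/1923 ≈ 84.919
S = 1000/(163300/1923) − 10 = 2900/1633 in ≈ 1.776 in
Ia = 0.2S: 0.2·1.776 = 0.355 in (exactly 580/1633)
P − Ia = 6.990 − 0.355 = 1083467/163300 ≈ 6.635 in (> 0, runoff occurs)
Runoff Q = (P−Ia)²/(P−Ia+S) = (6.635)²/(6.635+1.776) = 1173900740089/224287161100 ≈ 5.234 in

Q = 1173900740089/224287161100 in ≈ 5.234 in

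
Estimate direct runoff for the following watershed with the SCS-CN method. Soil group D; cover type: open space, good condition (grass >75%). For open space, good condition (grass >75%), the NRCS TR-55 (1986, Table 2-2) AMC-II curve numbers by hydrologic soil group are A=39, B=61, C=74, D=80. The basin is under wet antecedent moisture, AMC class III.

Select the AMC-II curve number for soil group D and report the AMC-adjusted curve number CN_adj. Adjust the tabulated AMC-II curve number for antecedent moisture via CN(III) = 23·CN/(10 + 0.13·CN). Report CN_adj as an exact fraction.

NRCS table: open space, good condition (grass >75%), soil group D → CN(II) = 80
CN(III) from CN(II)=80: (23·80)/(10 + 0.13·80) = 4600/51 ≈ 90.196

CN_adj = 4600/51 ≈ 90.196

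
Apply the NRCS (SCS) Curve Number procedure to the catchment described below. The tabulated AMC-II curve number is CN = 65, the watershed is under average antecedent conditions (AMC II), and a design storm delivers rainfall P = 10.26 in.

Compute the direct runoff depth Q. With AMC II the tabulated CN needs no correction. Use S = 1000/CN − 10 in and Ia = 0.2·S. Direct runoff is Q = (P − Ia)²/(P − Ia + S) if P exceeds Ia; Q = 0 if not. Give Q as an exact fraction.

CN(II) = 65; AMC II needs no correction.
Retention S: 1000/CN − 10 with CN=65.000 → S = 70/13 ≈ 5.385 in
Ia = 0.2S: 0.2·5.385 = 1.077 in (exactly 14/13)
Excess rainfall: 10.260 − 1.077 = 9.183 in; P > Ia so Q > 0
Q: (5969/650)² ÷ (9469/650) = 35628961/6154850 in (≈ 5.789 in)

Q = 35628961/6154850 in ≈ 5.789 in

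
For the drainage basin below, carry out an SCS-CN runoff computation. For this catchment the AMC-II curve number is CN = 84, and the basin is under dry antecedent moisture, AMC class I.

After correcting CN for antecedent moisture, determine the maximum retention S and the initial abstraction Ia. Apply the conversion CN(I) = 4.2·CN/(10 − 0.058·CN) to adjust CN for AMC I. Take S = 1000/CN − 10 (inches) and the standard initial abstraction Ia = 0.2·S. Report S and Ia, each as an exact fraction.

Adjust CN=84 to AMC I: 4.2·84/(10 − 0.058·84) → (1764/5) ÷ (641/125) = 44100/641 ≈ 68.799
S = 1000/(44100/641) − 10 = 2000/441 in ≈ 4.535 in
Initial abstraction Ia = S/5 = (2000/441)/5 = 400/441 ≈ 0.907 in

S = 2000/441 in ≈ 4.535 in; Ia = 400/441 in ≈ 0.907 in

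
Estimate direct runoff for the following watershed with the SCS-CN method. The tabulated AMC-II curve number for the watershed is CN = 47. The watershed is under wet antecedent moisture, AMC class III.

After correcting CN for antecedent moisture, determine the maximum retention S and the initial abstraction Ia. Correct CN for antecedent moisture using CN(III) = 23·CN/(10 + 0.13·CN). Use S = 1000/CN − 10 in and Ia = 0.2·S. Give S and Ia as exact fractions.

S = 5300/1081 in ≈ 4.903 in; Ia = 1060/1081 in ≈ 0.981 in

CN(III) from CN(II)=47: (23·47)/(10 + 0.13·47) = 108100/1611 ≈ 67.101
Max retention: S = 1000/(108100/1611) − 10 = 5300/1081 in (≈ 4.903 in)
Ia = 0.2S: 0.2·4.903 = 0.981 in (exactly 1060/1081)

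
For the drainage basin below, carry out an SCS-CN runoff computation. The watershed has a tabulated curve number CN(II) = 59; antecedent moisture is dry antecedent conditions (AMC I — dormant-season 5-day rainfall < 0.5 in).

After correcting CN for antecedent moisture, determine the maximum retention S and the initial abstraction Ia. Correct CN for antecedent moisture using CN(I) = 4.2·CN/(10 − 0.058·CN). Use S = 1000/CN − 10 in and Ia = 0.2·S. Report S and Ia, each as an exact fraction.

CN(I) from CN(II)=59: (4.2·59)/(10 − 0.058·59) = 123900/3289 ≈ 37.671
S = 1000/(123900/3289) − 10 = 20500/1239 in ≈ 16.546 in
Initial abstraction Ia = S/5 = (20500/1239)/5 = 4100/1239 ≈ 3.309 in

S = 20500/1239 in ≈ 16.546 in; Ia = 4100/1239 in ≈ 3.309 in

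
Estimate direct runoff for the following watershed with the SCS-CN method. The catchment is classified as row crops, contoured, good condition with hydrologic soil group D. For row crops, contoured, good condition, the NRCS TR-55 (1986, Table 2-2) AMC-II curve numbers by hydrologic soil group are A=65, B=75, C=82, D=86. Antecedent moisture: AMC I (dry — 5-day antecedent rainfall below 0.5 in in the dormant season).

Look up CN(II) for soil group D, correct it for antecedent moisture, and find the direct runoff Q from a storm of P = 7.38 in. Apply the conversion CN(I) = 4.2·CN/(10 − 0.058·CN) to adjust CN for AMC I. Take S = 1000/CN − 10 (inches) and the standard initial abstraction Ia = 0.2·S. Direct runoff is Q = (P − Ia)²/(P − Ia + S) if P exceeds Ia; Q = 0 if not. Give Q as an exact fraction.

NRCS table: row crops, contoured, good condition, soil group D → CN(II) = 86
CN(I) from CN(II)=86: (4.2·86)/(10 − 0.058·86) = 12900/179 ≈ 72.067
Max retention: S = 1000/(12900/179) − 10 = 500/129 in (≈ 3.876 in)
Ia = 0.2S: 0.2·3.876 = 0.775 in (exactly 100/129)
Excess rainfall: 7.380 − 0.775 = 6.605 in; P > Ia so Q > 0
Q: (42601/6450)² ÷ (67601/6450) = 1814845201/436026450 in (≈ 4.162 in)

Q = 1814845201/436026450 in ≈ 4.162 in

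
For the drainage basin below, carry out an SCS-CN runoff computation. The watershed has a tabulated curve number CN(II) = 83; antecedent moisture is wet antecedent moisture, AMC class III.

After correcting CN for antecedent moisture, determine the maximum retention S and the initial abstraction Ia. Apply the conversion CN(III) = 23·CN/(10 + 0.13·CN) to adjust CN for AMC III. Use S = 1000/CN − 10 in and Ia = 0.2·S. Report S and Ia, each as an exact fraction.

Adjust CN=83 to AMC III: 23·83/(10 + 0.13·83) → 1909 ÷ (2079/100) = 190900/2079 ≈ 91.823
Retention S: 1000/CN − 10 with CN=91.823 → S = 1700/1909 ≈ 0.891 in
Ia = 0.2·(1700/1909) = 340/1909 in ≈ 0.178 in

S = 1700/1909 in ≈ 0.891 in; Ia = 340/1909 in ≈ 0.178 in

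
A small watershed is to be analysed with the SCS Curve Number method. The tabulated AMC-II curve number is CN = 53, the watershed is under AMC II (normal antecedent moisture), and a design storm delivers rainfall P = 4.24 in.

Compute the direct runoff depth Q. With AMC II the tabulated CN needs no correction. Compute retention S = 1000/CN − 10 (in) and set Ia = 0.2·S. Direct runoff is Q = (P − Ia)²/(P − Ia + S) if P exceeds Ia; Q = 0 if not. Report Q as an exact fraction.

Q = 5339912/9949425 in ≈ 0.537 in

CN(II) = 53; AMC II needs no correction.
Max retention: S = 1000/53 − 10 = 470/53 in (≈ 8.868 in)
Initial abstraction Ia = S/5 = (470/53)/5 = 94/53 ≈ 1.774 in
P − Ia = 4.240 − 1.774 = 3268/1325 ≈ 2.466 in (> 0, runoff occurs)
Runoff Q = (P−Ia)²/(P−Ia+S) = (2.466)²/(2.466+8.868) = 5339912/9949425 ≈ 0.537 in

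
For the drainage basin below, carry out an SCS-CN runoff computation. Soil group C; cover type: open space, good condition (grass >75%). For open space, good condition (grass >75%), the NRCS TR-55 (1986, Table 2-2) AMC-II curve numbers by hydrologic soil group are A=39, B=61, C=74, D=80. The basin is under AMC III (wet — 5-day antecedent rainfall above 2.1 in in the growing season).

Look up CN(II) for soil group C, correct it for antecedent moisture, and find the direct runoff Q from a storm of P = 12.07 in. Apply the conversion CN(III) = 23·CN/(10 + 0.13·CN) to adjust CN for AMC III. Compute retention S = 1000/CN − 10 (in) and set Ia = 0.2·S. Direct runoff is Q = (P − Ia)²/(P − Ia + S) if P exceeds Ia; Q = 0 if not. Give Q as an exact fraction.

Q = 1002315338649/96261460700 in ≈ 10.412 in

NRCS table: open space, good condition (grass >75%), soil group C → CN(II) = 74
Adjust CN=74 to AMC III: 23·74/(10 + 0.13·74) → 1702 ÷ (981/50) = 85100/981 ≈ 86.748
Retention S: 1000/CN − 10 with CN=86.748 → S = 1300/851 ≈ 1.528 in
Ia = 0.2S: 0.2·1.528 = 0.306 in (exactly 260/851)
P − Ia = 12.070 − 0.306 = 1001157/85100 ≈ 11.764 in (> 0, runoff occurs)
Runoff Q = (P−Ia)²/(P−Ia+S) = (11.764)²/(11.764+1.528) = 1002315338649/96261460700 ≈ 10.412 in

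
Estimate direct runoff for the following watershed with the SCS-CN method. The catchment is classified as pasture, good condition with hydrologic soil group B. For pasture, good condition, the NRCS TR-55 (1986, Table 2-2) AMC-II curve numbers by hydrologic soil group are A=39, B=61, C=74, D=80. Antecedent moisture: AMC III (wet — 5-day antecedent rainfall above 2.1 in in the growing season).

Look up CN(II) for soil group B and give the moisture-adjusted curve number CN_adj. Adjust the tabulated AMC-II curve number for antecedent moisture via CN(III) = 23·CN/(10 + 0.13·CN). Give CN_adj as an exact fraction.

CN_adj = 140300/1793 ≈ 78.249

NRCS table: pasture, good condition, soil group B → CN(II) = 61
Adjust CN=61 to AMC III: 23·61/(10 + 0.13·61) → 1403 ÷ (1793/100) = 140300/1793 ≈ 78.249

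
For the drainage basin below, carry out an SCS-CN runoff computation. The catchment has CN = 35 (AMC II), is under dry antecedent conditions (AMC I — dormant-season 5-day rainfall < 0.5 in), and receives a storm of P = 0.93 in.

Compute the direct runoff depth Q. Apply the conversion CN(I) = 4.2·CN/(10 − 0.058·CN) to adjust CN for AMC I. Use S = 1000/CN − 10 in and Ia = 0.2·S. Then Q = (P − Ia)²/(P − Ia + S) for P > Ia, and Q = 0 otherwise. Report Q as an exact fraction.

Q = 0 in ≈ 0.000 in

CN(I) from CN(II)=35: (4.2·35)/(10 − 0.058·35) = 14700/797 ≈ 18.444
Retention S: 1000/CN − 10 with CN=18.444 → S = 6500/147 ≈ 44.218 in
Ia = 0.2·(6500/147) = 1300/147 in ≈ 8.844 in
P = 0.930 ≤ Ia = 8.844 in: entire storm abstracted, Q = 0.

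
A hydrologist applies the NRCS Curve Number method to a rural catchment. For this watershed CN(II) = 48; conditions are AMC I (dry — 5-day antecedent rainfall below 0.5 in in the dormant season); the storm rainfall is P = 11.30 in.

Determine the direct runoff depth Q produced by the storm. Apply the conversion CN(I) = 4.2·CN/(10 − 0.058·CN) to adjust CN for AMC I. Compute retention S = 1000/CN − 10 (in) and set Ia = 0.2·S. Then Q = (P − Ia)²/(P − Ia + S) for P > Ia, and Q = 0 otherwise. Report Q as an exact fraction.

Q = 14969161/12674970 in ≈ 1.181 in

CN(I) from CN(II)=48: (4.2·48)/(10 − 0.058·48) = 12600/451 ≈ 27.938
S = 1000/(12600/451) − 10 = 1625/63 in ≈ 25.794 in
Ia = 0.2S: 0.2·25.794 = 5.159 in (exactly 325/63)
Since P=11.300 > Ia=5.159: effective rainfall P−Ia = 3869/630 in
Q = (3869/630)²/((3869/630) + 1625/63) = (14969161/396900)/(20119/630) = 14969161/12674970 in ≈ 1.181 in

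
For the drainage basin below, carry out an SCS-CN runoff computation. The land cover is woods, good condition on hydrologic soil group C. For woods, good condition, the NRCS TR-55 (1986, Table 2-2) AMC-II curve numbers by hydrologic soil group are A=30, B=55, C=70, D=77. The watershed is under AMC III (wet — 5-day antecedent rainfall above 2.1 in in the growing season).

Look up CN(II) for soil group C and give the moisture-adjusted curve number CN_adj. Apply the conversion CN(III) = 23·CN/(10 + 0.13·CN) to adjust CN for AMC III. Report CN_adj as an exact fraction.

NRCS table: woods, good condition, soil group C → CN(II) = 70
CN(III) from CN(II)=70: (23·70)/(10 + 0.13·70) = 16100/191 ≈ 84.293

CN_adj = 16100/191 ≈ 84.293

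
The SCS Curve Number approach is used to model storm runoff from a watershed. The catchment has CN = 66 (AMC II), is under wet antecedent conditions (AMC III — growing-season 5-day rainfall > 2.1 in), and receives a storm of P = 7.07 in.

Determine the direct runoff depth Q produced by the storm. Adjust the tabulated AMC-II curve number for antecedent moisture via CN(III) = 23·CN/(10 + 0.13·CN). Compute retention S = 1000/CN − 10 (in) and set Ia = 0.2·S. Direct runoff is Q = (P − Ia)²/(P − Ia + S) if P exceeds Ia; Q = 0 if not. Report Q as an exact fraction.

Q = 252619827769/51051326700 in ≈ 4.948 in

Wet (AMC III): CN(III) = 23·66/(10 + 0.13·66) = 1518/(929/50) = 75900/929 ≈ 81.701
Max retention: S = 1000/(75900/929) − 10 = 1700/759 in (≈ 2.240 in)
Ia = 0.2·(1700/759) = 340/759 in ≈ 0.448 in
P − Ia = 7.070 − 0.448 = 502613/75900 ≈ 6.622 in (> 0, runoff occurs)
Q: (502613/75900)² ÷ (672613/75900) = 252619827769/51051326700 in (≈ 4.948 in)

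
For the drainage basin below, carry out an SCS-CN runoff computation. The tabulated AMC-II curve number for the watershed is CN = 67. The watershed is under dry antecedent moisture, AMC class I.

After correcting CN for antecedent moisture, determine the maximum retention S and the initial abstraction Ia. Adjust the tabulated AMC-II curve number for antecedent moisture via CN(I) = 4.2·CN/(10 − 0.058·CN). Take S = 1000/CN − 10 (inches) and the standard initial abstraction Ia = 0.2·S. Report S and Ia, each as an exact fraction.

S = 5500/469 in ≈ 11.727 in; Ia = 1100/469 in ≈ 2.345 in

CN(I) from CN(II)=67: (4.2·67)/(10 − 0.058·67) = 46900/1019 ≈ 46.026
Max retention: S = 1000/(46900/1019) − 10 = 5500/469 in (≈ 11.727 in)
Ia = 0.2·(5500/469) = 1100/469 in ≈ 2.345 in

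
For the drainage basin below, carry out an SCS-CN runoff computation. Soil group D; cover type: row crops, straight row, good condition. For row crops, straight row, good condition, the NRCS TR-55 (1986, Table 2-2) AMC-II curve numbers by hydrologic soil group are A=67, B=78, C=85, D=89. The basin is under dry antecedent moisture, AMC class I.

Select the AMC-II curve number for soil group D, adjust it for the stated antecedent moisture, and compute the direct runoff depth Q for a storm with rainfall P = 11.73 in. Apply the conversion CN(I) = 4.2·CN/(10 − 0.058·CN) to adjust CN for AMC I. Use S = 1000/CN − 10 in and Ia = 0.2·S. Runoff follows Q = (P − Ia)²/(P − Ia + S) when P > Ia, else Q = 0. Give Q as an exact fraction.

Q = 4336127381569/491983785300 in ≈ 8.814 in

NRCS table: row crops, straight row, good condition, soil group D → CN(II) = 89
Dry (AMC I): CN(I) = 4.2·89/(10 − 0.058·89) = (1869/5)/(2419/500) = 186900/2419 ≈ 77.263
S = 1000/(186900/2419) − 10 = 5500/1869 in ≈ 2.943 in
Ia = 0.2·(5500/1869) = 1100/1869 in ≈ 0.589 in
Since P=11.730 > Ia=0.589: effective rainfall P−Ia = 2082337/186900 in
Q: (2082337/186900)² ÷ (2632337/186900) = 4336127381569/491983785300 in (≈ 8.814 in)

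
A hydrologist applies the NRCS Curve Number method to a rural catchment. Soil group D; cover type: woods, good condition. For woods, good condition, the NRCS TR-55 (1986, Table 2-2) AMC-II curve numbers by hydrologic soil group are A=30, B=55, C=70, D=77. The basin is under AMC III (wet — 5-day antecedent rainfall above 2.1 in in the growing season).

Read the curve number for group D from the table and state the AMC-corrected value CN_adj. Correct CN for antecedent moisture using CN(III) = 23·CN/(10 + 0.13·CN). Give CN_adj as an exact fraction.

CN_adj = 7700/87 ≈ 88.506

NRCS table: woods, good condition, soil group D → CN(II) = 77
Wet (AMC III): CN(III) = 23·77/(10 + 0.13·77) = 1771/(2001/100) = 7700/87 ≈ 88.506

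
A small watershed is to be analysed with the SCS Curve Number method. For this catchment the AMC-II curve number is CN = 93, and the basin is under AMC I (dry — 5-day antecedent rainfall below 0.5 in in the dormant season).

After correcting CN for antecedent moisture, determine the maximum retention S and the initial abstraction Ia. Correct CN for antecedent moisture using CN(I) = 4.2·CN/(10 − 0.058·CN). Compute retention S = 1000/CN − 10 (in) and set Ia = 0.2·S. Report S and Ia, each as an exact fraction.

S = 500/279 in ≈ 1.792 in; Ia = 100/279 in ≈ 0.358 in

Dry (AMC I): CN(I) = 4.2·93/(10 − 0.058·93) = (1953/5)/(2303/500) = 27900/329 ≈ 84.802
S = 1000/(27900/329) − 10 = 500/279 in ≈ 1.792 in
Ia = 0.2S: 0.2·1.792 = 0.358 in (exactly 100/279)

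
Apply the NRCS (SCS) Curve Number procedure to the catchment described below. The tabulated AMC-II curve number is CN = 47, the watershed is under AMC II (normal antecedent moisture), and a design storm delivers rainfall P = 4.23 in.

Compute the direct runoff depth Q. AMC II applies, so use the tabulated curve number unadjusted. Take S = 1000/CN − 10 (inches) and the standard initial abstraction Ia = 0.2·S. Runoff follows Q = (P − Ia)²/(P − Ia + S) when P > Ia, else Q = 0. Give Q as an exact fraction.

Q = 86136961/292720700 in ≈ 0.294 in

CN(II) = 47; AMC II needs no correction.
Max retention: S = 1000/47 − 10 = 530/47 in (≈ 11.277 in)
Initial abstraction Ia = S/5 = (530/47)/5 = 106/47 ≈ 2.255 in
P − Ia = 4.230 − 2.255 = 9281/4700 ≈ 1.975 in (> 0, runoff occurs)
Runoff Q = (P−Ia)²/(P−Ia+S) = (1.975)²/(1.975+11.277) = 86136961/292720700 ≈ 0.294 in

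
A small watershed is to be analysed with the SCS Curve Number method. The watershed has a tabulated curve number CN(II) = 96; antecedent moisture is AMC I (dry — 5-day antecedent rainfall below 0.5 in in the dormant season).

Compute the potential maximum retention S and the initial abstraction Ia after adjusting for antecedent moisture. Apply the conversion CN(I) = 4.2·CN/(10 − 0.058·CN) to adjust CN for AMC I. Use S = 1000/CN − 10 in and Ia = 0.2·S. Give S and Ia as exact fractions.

Adjust CN=96 to AMC I: 4.2·96/(10 − 0.058·96) → (2016/5) ÷ (554/125) = 25200/277 ≈ 90.975
S = 1000/(25200/277) − 10 = 125/126 in ≈ 0.992 in
Ia = 0.2S: 0.2·0.992 = 0.198 in (exactly 25/126)

S = 125/126 in ≈ 0.992 in; Ia = 25/126 in ≈ 0.198 in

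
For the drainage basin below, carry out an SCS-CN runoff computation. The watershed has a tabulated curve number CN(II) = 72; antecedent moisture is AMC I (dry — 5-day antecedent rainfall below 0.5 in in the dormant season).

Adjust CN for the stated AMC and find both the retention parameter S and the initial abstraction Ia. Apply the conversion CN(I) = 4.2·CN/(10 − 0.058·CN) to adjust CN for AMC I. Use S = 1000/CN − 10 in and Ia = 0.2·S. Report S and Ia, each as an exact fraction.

S = 250/27 in ≈ 9.259 in; Ia = 50/27 in ≈ 1.852 in

CN(I) from CN(II)=72: (4.2·72)/(10 − 0.058·72) = 675/13 ≈ 51.923
S = 1000/(675/13) − 10 = 250/27 in ≈ 9.259 in
Ia = 0.2S: 0.2·9.259 = 1.852 in (exactly 50/27)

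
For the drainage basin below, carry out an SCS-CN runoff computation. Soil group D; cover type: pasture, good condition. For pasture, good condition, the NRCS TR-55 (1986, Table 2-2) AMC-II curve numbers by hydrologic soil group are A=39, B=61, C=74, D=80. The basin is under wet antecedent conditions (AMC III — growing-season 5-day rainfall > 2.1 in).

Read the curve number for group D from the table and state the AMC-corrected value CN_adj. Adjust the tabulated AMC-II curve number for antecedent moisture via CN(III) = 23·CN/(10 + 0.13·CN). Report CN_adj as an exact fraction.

CN_adj = 4600/51 ≈ 90.196

NRCS table: pasture, good condition, soil group D → CN(II) = 80
Adjust CN=80 to AMC III: 23·80/(10 + 0.13·80) → 1840 ÷ (102/5) = 4600/51 ≈ 90.196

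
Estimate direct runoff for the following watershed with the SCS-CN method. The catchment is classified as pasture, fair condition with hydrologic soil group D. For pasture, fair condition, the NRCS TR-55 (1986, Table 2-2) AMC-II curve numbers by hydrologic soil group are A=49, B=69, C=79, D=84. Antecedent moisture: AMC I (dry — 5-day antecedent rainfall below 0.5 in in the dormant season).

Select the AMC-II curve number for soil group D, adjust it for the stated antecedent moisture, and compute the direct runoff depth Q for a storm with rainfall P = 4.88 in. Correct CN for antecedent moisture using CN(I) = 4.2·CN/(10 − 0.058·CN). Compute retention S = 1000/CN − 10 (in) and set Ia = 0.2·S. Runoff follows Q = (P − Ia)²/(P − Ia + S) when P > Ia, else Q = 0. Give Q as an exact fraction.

Q = 959307602/517083525 in ≈ 1.855 in

NRCS table: pasture, fair condition, soil group D → CN(II) = 84
CN(I) from CN(II)=84: (4.2·84)/(10 − 0.058·84) = 44100/641 ≈ 68.799
Max retention: S = 1000/(44100/641) − 10 = 2000/441 in (≈ 4.535 in)
Initial abstraction Ia = S/5 = (2000/441)/5 = 400/441 ≈ 0.907 in
Since P=4.880 > Ia=0.907: effective rainfall P−Ia = 43802/11025 in
Q: (43802/11025)² ÷ (93802/11025) = 959307602/517083525 in (≈ 1.855 in)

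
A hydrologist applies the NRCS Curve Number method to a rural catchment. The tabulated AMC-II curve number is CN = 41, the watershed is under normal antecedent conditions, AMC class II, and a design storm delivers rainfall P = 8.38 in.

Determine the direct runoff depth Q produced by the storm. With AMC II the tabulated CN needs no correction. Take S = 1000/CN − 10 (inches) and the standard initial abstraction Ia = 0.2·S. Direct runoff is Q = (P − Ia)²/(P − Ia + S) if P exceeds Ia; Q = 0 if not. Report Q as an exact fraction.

Q = 127215841/83596950 in ≈ 1.522 in

Average conditions: CN = 41 (no AMC adjustment).
Max retention: S = 1000/41 − 10 = 590/41 in (≈ 14.390 in)
Ia = 0.2·(590/41) = 118/41 in ≈ 2.878 in
P − Ia = 8.380 − 2.878 = 11279/2050 ≈ 5.502 in (> 0, runoff occurs)
Q = (11279/2050)²/((11279/2050) + 590/41) = (127215841/4202500)/(40779/2050) = 127215841/83596950 in ≈ 1.522 in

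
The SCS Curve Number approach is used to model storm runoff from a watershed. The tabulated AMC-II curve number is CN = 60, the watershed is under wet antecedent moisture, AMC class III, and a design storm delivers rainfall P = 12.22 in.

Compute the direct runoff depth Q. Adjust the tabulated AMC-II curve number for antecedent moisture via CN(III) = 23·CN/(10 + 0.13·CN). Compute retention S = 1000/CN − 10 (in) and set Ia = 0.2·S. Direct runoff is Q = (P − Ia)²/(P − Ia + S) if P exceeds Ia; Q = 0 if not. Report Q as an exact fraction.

Adjust CN=60 to AMC III: 23·60/(10 + 0.13·60) → 1380 ÷ (89/5) = 6900/89 ≈ 77.528
Retention S: 1000/CN − 10 with CN=77.528 → S = 200/69 ≈ 2.899 in
Ia = 0.2·(200/69) = 40/69 in ≈ 0.580 in
Excess rainfall: 12.220 − 0.580 = 11.640 in; P > Ia so Q > 0
Runoff Q = (P−Ia)²/(P−Ia+S) = (11.640)²/(11.640+2.899) = 1612745281/173048550 ≈ 9.320 in

Q = 1612745281/173048550 in ≈ 9.320 in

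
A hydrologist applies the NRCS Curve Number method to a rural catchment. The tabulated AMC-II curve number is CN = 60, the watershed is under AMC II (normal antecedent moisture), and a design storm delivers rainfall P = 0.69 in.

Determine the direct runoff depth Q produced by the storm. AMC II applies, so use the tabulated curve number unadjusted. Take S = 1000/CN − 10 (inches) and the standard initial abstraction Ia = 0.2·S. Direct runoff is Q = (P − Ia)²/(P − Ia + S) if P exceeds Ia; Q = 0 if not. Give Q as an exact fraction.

CN(II) = 60; AMC II needs no correction.
S = 1000/60 − 10 = 20/3 in ≈ 6.667 in
Ia = 0.2S: 0.2·6.667 = 1.333 in (exactly 4/3)
P = 0.690 ≤ Ia = 1.333 in: entire storm abstracted, Q = 0.

Q = 0 in ≈ 0.000 in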